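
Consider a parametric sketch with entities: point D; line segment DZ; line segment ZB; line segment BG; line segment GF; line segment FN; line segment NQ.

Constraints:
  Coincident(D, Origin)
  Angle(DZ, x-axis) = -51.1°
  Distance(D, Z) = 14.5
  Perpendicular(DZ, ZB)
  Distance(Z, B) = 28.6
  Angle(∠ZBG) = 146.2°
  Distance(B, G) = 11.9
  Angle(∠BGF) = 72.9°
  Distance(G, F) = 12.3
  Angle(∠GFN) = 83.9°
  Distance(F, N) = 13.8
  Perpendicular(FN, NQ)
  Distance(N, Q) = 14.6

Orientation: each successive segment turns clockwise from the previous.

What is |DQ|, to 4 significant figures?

38.99

∠GFN = 83.9° gives FN at -18.10° from the x-axis; with |FN| = 13.8, N = (-9.331, -22.56). FN is perpendicular to NQ, so NQ runs at -108.1°; with |NQ| = 14.6, Q = (-13.87, -36.44). Then |DQ| = |Q − D| = 38.99.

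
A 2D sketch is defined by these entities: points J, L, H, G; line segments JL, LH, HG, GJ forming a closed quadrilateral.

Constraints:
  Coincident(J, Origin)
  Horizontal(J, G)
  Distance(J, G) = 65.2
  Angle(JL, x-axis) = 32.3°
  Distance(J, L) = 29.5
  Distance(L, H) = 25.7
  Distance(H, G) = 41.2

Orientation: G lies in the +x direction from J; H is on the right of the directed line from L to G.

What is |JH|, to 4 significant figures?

27.10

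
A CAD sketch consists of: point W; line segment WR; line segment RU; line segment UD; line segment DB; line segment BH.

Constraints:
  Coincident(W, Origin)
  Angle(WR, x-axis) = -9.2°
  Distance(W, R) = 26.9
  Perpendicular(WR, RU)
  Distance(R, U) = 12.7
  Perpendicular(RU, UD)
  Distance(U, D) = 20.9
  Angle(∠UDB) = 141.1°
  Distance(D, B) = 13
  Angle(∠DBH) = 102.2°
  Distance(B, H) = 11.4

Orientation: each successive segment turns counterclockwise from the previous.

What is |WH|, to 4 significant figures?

5.737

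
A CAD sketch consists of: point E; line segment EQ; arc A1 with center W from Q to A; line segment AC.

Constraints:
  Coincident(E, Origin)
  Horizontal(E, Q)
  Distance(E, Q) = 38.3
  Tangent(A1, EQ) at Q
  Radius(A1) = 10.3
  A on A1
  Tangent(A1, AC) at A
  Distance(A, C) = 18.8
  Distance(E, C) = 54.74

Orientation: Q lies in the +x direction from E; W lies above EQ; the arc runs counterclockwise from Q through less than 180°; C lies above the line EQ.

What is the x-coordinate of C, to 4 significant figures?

45.45

E is at the origin; E and Q share the same y with |EQ| = 38.3 and Q on the +x side, so Q = (38.30, 0.000). The tangent condition forces WQ to be normal to EQ, so W = Q + (0, 10.3) = (38.30, 10.30). Since WA ⟂ AC (tangency), |WC| = √(10.3² + 18.8²) = 21.44 regardless of where A sits on A1. So C lies on both circle(E, 54.74) and circle(W, 21.44); the above-EQ intersection is C = (45.45, 30.51). A is the foot of the tangent from C: A = (48.47, 11.95).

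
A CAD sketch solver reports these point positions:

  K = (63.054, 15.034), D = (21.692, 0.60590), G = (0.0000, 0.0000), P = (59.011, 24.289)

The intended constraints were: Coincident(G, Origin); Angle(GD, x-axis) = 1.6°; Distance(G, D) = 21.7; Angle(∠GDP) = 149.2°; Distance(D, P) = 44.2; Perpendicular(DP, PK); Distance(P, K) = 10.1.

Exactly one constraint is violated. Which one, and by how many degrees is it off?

Perpendicular(DP, PK) — off by 8.80°.

G = (0.00, 0.00) ✓; GD at 1.600° ✓; |GD| = 21.70 ✓; ∠GDP = 149.2° ✓; |DP| = 44.20 ✓; ∠(DP, PK) = 98.80° ✗; |PK| = 10.10 ✓.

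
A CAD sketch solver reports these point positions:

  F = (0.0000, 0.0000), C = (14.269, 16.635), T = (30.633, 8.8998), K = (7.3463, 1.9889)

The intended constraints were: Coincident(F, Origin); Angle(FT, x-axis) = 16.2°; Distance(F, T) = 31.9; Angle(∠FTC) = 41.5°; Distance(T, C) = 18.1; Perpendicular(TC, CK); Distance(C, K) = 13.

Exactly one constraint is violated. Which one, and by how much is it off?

Distance(C, K) = 13 — off by 3.20.

F = (0.00, 0.00) ✓; FT at 16.20° ✓; |FT| = 31.90 ✓; ∠FTC = 41.50° ✓; |TC| = 18.10 ✓; ∠(TC, CK) = 90.00° ✓; |CK| = 16.20 ✗.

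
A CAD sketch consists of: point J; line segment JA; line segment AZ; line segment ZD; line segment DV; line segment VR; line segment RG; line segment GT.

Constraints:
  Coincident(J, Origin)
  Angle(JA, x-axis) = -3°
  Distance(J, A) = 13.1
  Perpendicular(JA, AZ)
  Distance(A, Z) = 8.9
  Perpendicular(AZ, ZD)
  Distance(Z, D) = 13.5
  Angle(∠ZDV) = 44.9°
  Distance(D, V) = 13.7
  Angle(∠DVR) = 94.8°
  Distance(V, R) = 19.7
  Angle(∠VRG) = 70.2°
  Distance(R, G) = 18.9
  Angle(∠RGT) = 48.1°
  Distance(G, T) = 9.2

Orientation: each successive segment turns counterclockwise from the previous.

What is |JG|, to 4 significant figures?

22.82

J is at the origin; JA runs at -3.0° with length 13.1, so A = (13.08, -0.6856). JA is perpendicular to AZ, so AZ runs at 87.00°; with |AZ| = 8.9, Z = (13.55, 8.202). AZ is perpendicular to ZD, so ZD runs at 177.0°; with |ZD| = 13.5, D = (0.06634, 8.909). ∠ZDV = 44.9° gives DV at -47.90° from the x-axis; with |DV| = 13.7, V = (9.251, -1.256). ∠DVR = 94.8° gives VR at 37.30° from the x-axis; with |VR| = 19.7, R = (24.92, 10.68). ∠VRG = 70.2° gives RG at 147.1° from the x-axis; with |RG| = 18.9, G = (9.053, 20.95). Then |JG| = |G − J| = 22.82.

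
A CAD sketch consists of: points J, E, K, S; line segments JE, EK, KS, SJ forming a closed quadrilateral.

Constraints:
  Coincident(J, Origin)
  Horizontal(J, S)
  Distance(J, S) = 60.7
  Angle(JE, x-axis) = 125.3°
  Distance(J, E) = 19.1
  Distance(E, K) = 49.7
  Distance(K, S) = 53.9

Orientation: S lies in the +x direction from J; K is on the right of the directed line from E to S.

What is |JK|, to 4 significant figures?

30.71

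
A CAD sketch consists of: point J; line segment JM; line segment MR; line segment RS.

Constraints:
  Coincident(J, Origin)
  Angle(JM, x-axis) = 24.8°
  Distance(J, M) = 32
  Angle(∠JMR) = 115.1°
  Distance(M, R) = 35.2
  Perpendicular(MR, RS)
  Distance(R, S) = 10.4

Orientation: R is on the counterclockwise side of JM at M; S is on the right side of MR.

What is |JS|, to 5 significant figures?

62.686

∠JMR = 115.1°, so MR runs at 24.8° + (180° − 115.1°) = 89.700° from the x-axis; with |MR| = 35.2, R = M + 35.2·(cos 89.700°, sin 89.700°) = (29.233, 48.622). MR is perpendicular to RS; with |RS| = 10.4 on the right of MR, S = R + 10.4·(0.99999, -0.0052360) = (39.633, 48.568). Then |JS| = |S − J| = 62.686.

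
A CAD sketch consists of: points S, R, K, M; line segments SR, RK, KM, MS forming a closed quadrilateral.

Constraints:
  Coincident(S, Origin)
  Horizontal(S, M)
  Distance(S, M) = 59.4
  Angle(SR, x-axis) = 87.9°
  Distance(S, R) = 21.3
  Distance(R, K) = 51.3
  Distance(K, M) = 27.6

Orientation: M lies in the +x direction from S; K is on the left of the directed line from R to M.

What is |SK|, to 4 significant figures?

58.21

S is at the origin; SM is horizontal with |SM| = 59.4 and M in +x, so M = (59.4, 0). SR runs at 87.9° with |SR| = 21.3, so R = (0.7805, 21.29). K is determined by |RK| = 51.3 and |KM| = 27.6 together: it lies at the intersection of circle(R, 51.3) and circle(M, 27.6). With |RM| = 62.36, the foot of the radical line on RM is 46.17 from R and the perpendicular offset is √(51.3² − 46.17²) = 22.35. Taking the left-of-RM solution: K = (51.81, 26.54).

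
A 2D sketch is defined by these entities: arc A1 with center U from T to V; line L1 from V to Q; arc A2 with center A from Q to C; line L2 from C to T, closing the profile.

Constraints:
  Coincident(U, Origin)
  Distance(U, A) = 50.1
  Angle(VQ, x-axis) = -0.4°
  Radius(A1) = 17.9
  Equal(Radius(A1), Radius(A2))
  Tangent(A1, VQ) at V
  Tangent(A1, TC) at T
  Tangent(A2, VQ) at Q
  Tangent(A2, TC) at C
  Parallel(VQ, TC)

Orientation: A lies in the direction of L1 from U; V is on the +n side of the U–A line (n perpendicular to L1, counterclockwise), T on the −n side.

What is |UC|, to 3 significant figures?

53.2

Tangency of A1 to both parallel lines with radius 17.9 puts V and T at U ± 17.9·n: V = (0.125, 17.9), T = (-0.125, -17.9). Equal radii place Q and C the same way about A: Q = A + 17.9·n = (50.2, 17.5), C = A − 17.9·n = (50.0, -18.2). Then |UC| = |C − U| = 53.2.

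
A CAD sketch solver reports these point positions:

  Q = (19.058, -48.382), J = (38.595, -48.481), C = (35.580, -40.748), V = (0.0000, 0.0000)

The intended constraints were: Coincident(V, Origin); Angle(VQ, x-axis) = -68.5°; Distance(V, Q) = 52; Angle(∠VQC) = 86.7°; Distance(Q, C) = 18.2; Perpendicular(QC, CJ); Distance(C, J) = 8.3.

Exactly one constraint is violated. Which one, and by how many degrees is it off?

Perpendicular(QC, CJ) — off by 3.50°.

V = (0.00, 0.00) ✓; VQ at -68.50° ✓; |VQ| = 52.00 ✓; ∠VQC = 86.70° ✓; |QC| = 18.20 ✓; ∠(QC, CJ) = 93.50° ✗; |CJ| = 8.300 ✓.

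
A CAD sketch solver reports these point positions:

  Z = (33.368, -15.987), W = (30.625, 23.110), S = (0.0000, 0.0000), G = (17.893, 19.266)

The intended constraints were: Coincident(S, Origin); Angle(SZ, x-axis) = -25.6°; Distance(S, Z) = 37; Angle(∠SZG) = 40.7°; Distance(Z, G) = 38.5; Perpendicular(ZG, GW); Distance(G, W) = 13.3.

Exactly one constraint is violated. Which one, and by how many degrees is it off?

Perpendicular(ZG, GW) — off by 6.90°.

S = (0.00, 0.00) ✓; SZ at -25.60° ✓; |SZ| = 37.00 ✓; ∠SZG = 40.70° ✓; |ZG| = 38.50 ✓; ∠(ZG, GW) = 96.90° ✗; |GW| = 13.30 ✓.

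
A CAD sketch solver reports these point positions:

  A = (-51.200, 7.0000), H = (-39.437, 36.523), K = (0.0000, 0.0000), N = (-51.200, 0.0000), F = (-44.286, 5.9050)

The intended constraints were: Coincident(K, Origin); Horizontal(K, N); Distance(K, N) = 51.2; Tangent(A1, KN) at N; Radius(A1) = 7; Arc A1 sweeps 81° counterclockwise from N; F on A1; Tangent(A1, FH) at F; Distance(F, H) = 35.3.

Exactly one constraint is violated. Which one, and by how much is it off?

Distance(F, H) = 35.3 — off by 4.30.

K = (0.00, 0.00) ✓; K.y = 0.00, N.y = 0.00 ✓; |KN| = 51.20 ✓; ∠(AN, NK) = 90.00° ✓; |AN| = 7.000 ✓; bearing(A→F) − bearing(A→N) = 81.00° ✓; |AF| = 7.000 ✓; ∠(AF, FH) = 90.00° ✓; |FH| = 31.00 ✗.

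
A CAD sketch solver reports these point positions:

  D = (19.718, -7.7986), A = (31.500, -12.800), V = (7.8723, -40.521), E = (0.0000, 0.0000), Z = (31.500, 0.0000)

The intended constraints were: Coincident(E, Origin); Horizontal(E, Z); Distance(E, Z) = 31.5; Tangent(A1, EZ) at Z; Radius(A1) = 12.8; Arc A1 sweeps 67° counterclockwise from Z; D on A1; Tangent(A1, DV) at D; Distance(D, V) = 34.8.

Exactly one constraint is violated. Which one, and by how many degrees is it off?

Tangent(A1, DV) at D — off by 3.10°.

E = (0.00, 0.00) ✓; E.y = 0.00, Z.y = 0.00 ✓; |EZ| = 31.50 ✓; ∠(AZ, ZE) = 90.00° ✓; |AZ| = 12.80 ✓; bearing(A→D) − bearing(A→Z) = 67.00° ✓; |AD| = 12.80 ✓; ∠(AD, DV) = 86.90° ✗; |DV| = 34.80 ✓.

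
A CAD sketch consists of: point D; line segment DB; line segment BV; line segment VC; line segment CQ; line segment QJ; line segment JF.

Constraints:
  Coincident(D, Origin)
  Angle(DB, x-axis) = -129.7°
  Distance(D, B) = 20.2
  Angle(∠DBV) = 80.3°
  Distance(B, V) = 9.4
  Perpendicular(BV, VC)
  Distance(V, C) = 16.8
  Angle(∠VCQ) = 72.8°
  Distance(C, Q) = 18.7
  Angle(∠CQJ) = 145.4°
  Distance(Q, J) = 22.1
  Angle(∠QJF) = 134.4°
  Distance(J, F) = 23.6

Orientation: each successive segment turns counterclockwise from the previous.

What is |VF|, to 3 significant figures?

41.0

∠CQJ = 145.4° gives QJ at -158° from the x-axis; with |QJ| = 22.1, J = (-35.1, -9.76). ∠QJF = 134.4° gives JF at -113° from the x-axis; with |JF| = 23.6, F = (-44.2, -31.5). Then |VF| = |F − V| = 41.0.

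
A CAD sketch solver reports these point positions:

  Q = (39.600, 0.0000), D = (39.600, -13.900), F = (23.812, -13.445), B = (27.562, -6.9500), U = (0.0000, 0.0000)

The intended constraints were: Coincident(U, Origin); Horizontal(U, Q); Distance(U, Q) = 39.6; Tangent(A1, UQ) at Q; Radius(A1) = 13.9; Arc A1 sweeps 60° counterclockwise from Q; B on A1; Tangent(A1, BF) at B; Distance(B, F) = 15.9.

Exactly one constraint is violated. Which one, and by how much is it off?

Distance(B, F) = 15.9 — off by 8.40.

U = (0.00, 0.00) ✓; U.y = 0.00, Q.y = 0.00 ✓; |UQ| = 39.60 ✓; ∠(DQ, QU) = 90.00° ✓; |DQ| = 13.90 ✓; bearing(D→B) − bearing(D→Q) = 60.00° ✓; |DB| = 13.90 ✓; ∠(DB, BF) = 90.00° ✓; |BF| = 7.500 ✗.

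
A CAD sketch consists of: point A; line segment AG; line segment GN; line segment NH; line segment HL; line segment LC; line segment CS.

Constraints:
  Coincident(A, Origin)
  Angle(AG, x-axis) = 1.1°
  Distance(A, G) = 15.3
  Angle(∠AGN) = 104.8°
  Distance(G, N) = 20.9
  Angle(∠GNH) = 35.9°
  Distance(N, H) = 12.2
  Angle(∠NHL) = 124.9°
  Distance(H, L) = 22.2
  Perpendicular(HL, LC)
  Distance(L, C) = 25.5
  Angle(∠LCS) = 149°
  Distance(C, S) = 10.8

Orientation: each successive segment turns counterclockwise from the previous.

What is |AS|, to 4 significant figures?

47.15

A is at the origin; AG runs at 1.1° with length 15.3, so G = (15.30, 0.2937). ∠AGN = 104.8° gives GN at 76.30° from the x-axis; with |GN| = 20.9, N = (20.25, 20.60). ∠GNH = 35.9° gives NH at -139.6° from the x-axis; with |NH| = 12.2, H = (10.96, 12.69). ∠NHL = 124.9° gives HL at -84.50° from the x-axis; with |HL| = 22.2, L = (13.08, -9.406). The perpendicularity gives LC at right angles to HL, so LC runs at 5.500°; with |LC| = 25.5, C = (38.47, -6.962). ∠LCS = 149.0° gives CS at 36.50° from the x-axis; with |CS| = 10.8, S = (47.15, -0.5376). Then |AS| = |S − A| = 47.15.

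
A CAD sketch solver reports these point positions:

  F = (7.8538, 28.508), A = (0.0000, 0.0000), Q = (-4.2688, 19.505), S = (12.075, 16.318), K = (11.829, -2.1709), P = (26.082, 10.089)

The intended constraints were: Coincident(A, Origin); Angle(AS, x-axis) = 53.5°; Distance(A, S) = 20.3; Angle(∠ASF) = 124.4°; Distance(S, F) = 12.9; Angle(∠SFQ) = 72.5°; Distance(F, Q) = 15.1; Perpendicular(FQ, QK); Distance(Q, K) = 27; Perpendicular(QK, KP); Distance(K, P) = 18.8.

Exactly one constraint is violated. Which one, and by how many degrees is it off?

Perpendicular(QK, KP) — off by 4.10°.

A = (0.00, 0.00) ✓; AS at 53.50° ✓; |AS| = 20.30 ✓; ∠ASF = 124.4° ✓; |SF| = 12.90 ✓; ∠SFQ = 72.50° ✓; |FQ| = 15.10 ✓; ∠(FQ, QK) = 90.00° ✓; |QK| = 27.00 ✓; ∠(QK, KP) = 94.10° ✗; |KP| = 18.80 ✓.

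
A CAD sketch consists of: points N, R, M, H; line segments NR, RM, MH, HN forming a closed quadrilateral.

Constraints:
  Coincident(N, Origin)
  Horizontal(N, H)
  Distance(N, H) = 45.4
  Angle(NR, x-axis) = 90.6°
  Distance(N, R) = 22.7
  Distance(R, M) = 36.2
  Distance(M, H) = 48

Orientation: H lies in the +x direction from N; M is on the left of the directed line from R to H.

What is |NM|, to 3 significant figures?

53.1

Checks: |RM| = 36.20 ✓; |MH| = 48.00 ✓.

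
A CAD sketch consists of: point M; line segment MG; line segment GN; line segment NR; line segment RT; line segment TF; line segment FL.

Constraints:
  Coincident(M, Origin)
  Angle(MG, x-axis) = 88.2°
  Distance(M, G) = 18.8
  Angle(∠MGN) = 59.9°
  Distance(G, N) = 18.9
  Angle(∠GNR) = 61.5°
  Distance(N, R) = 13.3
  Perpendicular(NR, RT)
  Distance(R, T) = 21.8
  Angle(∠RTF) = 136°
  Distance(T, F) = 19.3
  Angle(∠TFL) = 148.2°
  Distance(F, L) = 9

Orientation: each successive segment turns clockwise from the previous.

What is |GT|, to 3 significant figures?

6.73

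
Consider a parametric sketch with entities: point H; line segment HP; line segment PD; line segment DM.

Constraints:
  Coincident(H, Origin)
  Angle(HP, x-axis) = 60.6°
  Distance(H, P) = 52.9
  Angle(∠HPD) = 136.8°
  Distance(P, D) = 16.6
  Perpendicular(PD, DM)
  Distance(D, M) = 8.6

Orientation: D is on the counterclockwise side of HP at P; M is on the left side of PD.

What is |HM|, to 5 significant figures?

61.687

H is at the origin; HP runs at 60.6° with length 52.9, so P = 52.9·(cos 60.6°, sin 60.6°) = (25.969, 46.087). ∠HPD = 136.8°, so PD runs at 60.6° + (180° − 136.8°) = 103.80° from the x-axis; with |PD| = 16.6, D = P + 16.6·(cos 103.80°, sin 103.80°) = (22.009, 62.208). PD ⟂ DM; with |DM| = 8.6 on the left of PD, M = D + 8.6·(-0.97113, -0.23853) = (13.657, 60.157). Then |HM| = |M − H| = 61.687.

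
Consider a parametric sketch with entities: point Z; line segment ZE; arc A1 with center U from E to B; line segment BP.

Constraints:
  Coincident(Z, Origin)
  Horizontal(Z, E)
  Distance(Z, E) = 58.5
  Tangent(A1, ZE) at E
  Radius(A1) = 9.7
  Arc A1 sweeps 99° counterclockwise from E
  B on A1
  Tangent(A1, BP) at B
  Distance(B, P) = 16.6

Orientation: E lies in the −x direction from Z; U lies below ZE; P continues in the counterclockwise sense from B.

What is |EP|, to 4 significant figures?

28.48

Z is at the origin; ZE is horizontal with |ZE| = 58.5 and E on the −x side, so E = (-58.50, 0.000). Tangency of A1 to ZE means the radius UE is perpendicular to ZE, so U = E + (0, -9.7) = (-58.50, -9.700). On A1, E sits at bearing 90° from U; a 99° counterclockwise sweep puts B at bearing 189°, so B = U + 9.7·(cos 189°, sin 189°) = (-68.08, -11.22). Since A1 is tangent to BP there, UB ⟂ BP, so BP runs along (−sin 189°, cos 189°); with |BP| = 16.6, P = (-65.48, -27.61). Then |EP| = |P − E| = 28.48.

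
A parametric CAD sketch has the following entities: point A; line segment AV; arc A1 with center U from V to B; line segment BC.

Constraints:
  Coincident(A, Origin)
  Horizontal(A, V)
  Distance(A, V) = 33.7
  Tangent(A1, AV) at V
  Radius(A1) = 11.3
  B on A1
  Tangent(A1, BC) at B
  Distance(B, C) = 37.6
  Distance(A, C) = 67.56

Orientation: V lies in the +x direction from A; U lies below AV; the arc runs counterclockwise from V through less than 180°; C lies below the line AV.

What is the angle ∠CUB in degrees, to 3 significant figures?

73.3°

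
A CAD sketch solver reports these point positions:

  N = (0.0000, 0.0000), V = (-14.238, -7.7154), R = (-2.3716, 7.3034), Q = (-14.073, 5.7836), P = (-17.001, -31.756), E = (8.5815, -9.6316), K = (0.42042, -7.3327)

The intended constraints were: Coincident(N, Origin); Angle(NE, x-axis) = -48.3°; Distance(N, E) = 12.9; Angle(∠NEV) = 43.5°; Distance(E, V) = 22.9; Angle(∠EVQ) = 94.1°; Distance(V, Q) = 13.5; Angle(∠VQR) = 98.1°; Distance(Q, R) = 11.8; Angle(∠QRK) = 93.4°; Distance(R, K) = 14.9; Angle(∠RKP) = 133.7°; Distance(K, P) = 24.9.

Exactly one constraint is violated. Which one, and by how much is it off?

Distance(K, P) = 24.9 — off by 5.10.

N = (0.00, 0.00) ✓; NE at -48.30° ✓; |NE| = 12.90 ✓; ∠NEV = 43.50° ✓; |EV| = 22.90 ✓; ∠EVQ = 94.10° ✓; |VQ| = 13.50 ✓; ∠VQR = 98.10° ✓; |QR| = 11.80 ✓; ∠QRK = 93.40° ✓; |RK| = 14.90 ✓; ∠RKP = 133.7° ✓; |KP| = 30.00 ✗.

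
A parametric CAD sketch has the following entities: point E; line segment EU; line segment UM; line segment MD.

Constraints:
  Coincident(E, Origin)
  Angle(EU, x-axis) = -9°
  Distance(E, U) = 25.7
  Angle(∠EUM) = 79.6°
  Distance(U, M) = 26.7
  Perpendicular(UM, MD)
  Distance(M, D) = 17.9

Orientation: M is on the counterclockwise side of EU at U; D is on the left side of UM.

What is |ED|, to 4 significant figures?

23.26

∠EUM = 79.6°, so UM runs at -9.0° + (180° − 79.6°) = 91.40° from the x-axis; with |UM| = 26.7, M = U + 26.7·(cos 91.40°, sin 91.40°) = (24.73, 22.67). UM is perpendicular to MD; with |MD| = 17.9 on the left of UM, D = M + 17.9·(-0.9997, -0.02443) = (6.837, 22.23). Then |ED| = |D − E| = 23.26.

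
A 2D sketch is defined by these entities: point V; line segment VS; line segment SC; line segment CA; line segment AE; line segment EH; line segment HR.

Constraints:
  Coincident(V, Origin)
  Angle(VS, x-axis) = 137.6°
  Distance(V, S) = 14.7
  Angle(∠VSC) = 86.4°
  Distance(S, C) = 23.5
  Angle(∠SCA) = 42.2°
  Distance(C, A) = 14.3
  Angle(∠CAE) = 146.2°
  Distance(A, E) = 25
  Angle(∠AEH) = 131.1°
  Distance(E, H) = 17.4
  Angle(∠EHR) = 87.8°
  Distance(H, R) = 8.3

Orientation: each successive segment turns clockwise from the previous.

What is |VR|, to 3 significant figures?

27.7

V is at the origin; VS runs at 137.6° with length 14.7, so S = (-10.9, 9.91). ∠VSC = 86.4° gives SC at 44.0° from the x-axis; with |SC| = 23.5, C = (6.05, 26.2). ∠SCA = 42.2° gives CA at -93.8° from the x-axis; with |CA| = 14.3, A = (5.10, 12.0). ∠CAE = 146.2° gives AE at -128° from the x-axis; with |AE| = 25.0, E = (-10.2, -7.84). ∠AEH = 131.1° gives EH at -177° from the x-axis; with |EH| = 17.4, H = (-27.5, -8.90). ∠EHR = 87.8° gives HR at 91.3° from the x-axis; with |HR| = 8.3, R = (-27.7, -0.603). Then |VR| = |R − V| = 27.7.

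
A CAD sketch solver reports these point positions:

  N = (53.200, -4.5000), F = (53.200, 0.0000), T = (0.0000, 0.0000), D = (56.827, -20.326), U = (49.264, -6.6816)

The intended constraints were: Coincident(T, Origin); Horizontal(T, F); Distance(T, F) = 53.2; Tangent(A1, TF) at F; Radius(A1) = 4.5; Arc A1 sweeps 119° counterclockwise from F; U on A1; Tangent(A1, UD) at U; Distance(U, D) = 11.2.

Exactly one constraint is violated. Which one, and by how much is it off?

Distance(U, D) = 11.2 — off by 4.40.

T = (0.00, 0.00) ✓; T.y = 0.00, F.y = 0.00 ✓; |TF| = 53.20 ✓; ∠(NF, FT) = 90.00° ✓; |NF| = 4.500 ✓; bearing(N→U) − bearing(N→F) = 119.0° ✓; |NU| = 4.500 ✓; ∠(NU, UD) = 90.00° ✓; |UD| = 15.60 ✗.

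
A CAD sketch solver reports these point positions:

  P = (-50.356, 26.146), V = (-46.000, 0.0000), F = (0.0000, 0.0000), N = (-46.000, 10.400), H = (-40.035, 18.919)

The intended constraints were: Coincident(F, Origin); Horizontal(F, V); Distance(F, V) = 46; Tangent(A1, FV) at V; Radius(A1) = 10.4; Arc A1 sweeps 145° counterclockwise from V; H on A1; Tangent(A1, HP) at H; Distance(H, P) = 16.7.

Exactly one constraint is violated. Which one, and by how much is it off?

Distance(H, P) = 16.7 — off by 4.10.

F = (0.00, 0.00) ✓; F.y = 0.00, V.y = 0.00 ✓; |FV| = 46.00 ✓; ∠(NV, VF) = 90.00° ✓; |NV| = 10.40 ✓; bearing(N→H) − bearing(N→V) = 145.0° ✓; |NH| = 10.40 ✓; ∠(NH, HP) = 90.00° ✓; |HP| = 12.60 ✗.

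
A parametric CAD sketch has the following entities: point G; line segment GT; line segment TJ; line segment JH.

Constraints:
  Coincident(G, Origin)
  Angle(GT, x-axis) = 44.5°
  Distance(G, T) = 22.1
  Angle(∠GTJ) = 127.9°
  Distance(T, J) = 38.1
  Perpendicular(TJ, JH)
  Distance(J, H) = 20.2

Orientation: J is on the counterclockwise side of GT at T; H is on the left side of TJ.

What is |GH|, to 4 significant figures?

51.75

G is at the origin; GT runs at 44.5° with length 22.1, so T = 22.1·(cos 44.5°, sin 44.5°) = (15.76, 15.49). ∠GTJ = 127.9°, so TJ runs at 44.5° + (180° − 127.9°) = 96.60° from the x-axis; with |TJ| = 38.1, J = T + 38.1·(cos 96.60°, sin 96.60°) = (11.38, 53.34). TJ ⟂ JH; with |JH| = 20.2 on the left of TJ, H = J + 20.2·(-0.9934, -0.1149) = (-8.682, 51.02). Then |GH| = |H − G| = 51.75.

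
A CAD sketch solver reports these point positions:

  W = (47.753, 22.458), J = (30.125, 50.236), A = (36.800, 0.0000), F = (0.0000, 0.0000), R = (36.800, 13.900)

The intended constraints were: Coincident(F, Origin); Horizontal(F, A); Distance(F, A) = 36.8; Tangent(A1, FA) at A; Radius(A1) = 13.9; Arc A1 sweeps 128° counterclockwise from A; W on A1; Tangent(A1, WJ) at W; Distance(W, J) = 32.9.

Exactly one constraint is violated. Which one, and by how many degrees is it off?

Tangent(A1, WJ) at W — off by 5.60°.

F = (0.00, 0.00) ✓; F.y = 0.00, A.y = 0.00 ✓; |FA| = 36.80 ✓; ∠(RA, AF) = 90.00° ✓; |RA| = 13.90 ✓; bearing(R→W) − bearing(R→A) = 128.0° ✓; |RW| = 13.90 ✓; ∠(RW, WJ) = 95.60° ✗; |WJ| = 32.90 ✓.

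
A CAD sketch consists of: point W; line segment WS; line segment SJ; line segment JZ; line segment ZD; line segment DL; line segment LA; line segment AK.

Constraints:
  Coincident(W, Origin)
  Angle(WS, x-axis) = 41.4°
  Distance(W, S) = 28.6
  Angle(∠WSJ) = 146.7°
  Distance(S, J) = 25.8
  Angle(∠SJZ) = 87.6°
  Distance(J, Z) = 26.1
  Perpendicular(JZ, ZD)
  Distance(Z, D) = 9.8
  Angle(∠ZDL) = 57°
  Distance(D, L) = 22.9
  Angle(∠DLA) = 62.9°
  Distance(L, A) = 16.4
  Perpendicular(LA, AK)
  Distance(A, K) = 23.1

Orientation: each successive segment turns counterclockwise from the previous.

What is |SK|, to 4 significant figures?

35.65

W is at the origin; WS runs at 41.4° with length 28.6, so S = (21.45, 18.91). ∠WSJ = 146.7° gives SJ at 74.70° from the x-axis; with |SJ| = 25.8, J = (28.26, 43.80). ∠SJZ = 87.6° gives JZ at 167.1° from the x-axis; with |JZ| = 26.1, Z = (2.820, 49.63). JZ ⟂ ZD, so ZD runs at -102.9°; with |ZD| = 9.8, D = (0.6320, 40.07). ∠ZDL = 57.0° gives DL at 20.10° from the x-axis; with |DL| = 22.9, L = (22.14, 47.94). ∠DLA = 62.9° gives LA at 137.2° from the x-axis; with |LA| = 16.4, A = (10.10, 59.09). The perpendicularity gives AK at right angles to LA, so AK runs at -132.8°; with |AK| = 23.1, K = (-5.591, 42.14). Then |SK| = |K − S| = 35.65.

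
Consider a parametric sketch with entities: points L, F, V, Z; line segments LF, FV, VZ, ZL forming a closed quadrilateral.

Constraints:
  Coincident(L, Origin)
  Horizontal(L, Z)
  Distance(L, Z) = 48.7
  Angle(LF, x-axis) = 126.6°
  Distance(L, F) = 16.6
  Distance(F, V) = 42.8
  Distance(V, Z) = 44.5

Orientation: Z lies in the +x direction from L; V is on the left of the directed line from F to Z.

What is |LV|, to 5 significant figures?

45.438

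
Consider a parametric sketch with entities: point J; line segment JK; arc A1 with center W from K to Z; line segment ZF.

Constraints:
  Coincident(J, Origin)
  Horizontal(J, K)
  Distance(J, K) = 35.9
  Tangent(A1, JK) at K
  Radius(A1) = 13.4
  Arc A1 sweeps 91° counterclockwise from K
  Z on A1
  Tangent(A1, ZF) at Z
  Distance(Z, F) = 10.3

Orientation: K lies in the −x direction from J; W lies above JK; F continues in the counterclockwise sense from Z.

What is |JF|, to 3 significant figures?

33.0

J is at the origin; JK is horizontal with |JK| = 35.9 and K on the −x side, so K = (-35.9, 0.00). The tangent condition forces WK to be normal to JK, so W = K + (0, 13.4) = (-35.9, 13.4). On A1, K sits at bearing -90° from W; a 91° counterclockwise sweep puts Z at bearing 1°, so Z = W + 13.4·(cos 1°, sin 1°) = (-22.5, 13.6). Since A1 is tangent to ZF there, WZ ⟂ ZF, so ZF runs along (−sin 1°, cos 1°); with |ZF| = 10.3, F = (-22.7, 23.9). Then |JF| = |F − J| = 33.0.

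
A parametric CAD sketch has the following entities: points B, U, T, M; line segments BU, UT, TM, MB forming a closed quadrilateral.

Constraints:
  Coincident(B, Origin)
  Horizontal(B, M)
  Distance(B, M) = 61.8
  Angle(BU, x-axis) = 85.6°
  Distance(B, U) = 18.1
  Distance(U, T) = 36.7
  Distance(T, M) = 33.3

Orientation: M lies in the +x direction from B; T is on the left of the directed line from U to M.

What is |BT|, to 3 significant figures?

44.2

Checks: |UT| = 36.70 ✓; |TM| = 33.30 ✓.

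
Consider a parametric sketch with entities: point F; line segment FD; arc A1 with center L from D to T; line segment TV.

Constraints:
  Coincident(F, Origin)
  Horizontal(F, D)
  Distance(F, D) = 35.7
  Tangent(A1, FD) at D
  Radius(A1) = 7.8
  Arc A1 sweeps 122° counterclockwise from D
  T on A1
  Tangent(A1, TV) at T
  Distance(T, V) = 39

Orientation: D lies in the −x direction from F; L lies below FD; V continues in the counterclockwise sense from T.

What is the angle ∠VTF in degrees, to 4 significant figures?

73.75°

F is at the origin; F and D share the same y with |FD| = 35.7 and D on the −x side, so D = (-35.70, 0.000). Tangency of A1 to FD means the radius LD is perpendicular to FD, so L = D + (0, -7.8) = (-35.70, -7.800). On A1, D sits at bearing 90° from L; a 122° counterclockwise sweep puts T at bearing 212°, so T = L + 7.8·(cos 212°, sin 212°) = (-42.31, -11.93). Tangency of A1 to TV means the radius LT is perpendicular to TV, so TV runs along (−sin 212°, cos 212°); with |TV| = 39.0, V = (-21.65, -45.01). Then cos ∠VTF = TV·TF / (|TV||TF|), giving 73.75°.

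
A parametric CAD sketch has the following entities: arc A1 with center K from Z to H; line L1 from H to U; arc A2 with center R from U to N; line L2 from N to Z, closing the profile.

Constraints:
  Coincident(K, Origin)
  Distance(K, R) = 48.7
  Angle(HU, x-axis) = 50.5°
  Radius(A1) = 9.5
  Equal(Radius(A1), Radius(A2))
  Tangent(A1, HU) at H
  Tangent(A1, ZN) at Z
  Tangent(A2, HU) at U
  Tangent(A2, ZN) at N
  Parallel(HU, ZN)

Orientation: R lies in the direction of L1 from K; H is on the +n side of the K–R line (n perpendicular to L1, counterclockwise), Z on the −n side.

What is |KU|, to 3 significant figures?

49.6

The slot axis is L1's direction at 50.5°, so u = (cos 50.5°, sin 50.5°) = (0.636, 0.772) and n = (−sin 50.5°, cos 50.5°) = (-0.772, 0.636). K is at the origin and R lies 48.7 along u from K, so R = 48.7·u = (31.0, 37.6). Tangency of A1 to both parallel lines with radius 9.5 puts H and Z at K ± 9.5·n: H = (-7.33, 6.04), Z = (7.33, -6.04). Equal radii place U and N the same way about R: U = R + 9.5·n = (23.6, 43.6), N = R − 9.5·n = (38.3, 31.5). Then |KU| = |U − K| = 49.6.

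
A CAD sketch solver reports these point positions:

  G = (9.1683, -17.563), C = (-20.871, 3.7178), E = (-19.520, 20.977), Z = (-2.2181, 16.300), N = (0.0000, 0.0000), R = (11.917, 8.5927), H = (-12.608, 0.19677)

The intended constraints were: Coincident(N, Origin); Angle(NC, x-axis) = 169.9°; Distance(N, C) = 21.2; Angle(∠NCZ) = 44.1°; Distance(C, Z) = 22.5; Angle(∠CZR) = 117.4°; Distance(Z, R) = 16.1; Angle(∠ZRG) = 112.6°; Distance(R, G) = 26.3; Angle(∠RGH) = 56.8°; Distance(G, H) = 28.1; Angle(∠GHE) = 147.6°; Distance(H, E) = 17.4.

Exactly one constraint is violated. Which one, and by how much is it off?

Distance(H, E) = 17.4 — off by 4.50.

N = (0.00, 0.00) ✓; NC at 169.9° ✓; |NC| = 21.20 ✓; ∠NCZ = 44.10° ✓; |CZ| = 22.50 ✓; ∠CZR = 117.4° ✓; |ZR| = 16.10 ✓; ∠ZRG = 112.6° ✓; |RG| = 26.30 ✓; ∠RGH = 56.80° ✓; |GH| = 28.10 ✓; ∠GHE = 147.6° ✓; |HE| = 21.90 ✗.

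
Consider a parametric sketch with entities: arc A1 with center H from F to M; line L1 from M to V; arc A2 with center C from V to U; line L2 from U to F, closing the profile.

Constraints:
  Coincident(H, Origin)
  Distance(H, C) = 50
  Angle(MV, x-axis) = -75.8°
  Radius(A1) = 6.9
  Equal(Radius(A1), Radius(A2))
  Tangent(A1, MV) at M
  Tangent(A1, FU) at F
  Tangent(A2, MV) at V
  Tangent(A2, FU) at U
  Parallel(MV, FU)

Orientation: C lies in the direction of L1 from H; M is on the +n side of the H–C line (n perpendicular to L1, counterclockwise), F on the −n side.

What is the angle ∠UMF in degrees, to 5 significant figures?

74.570°

Tangency of A1 to both parallel lines with radius 6.9 puts M and F at H ± 6.9·n: M = (6.6892, 1.6926), F = (-6.6892, -1.6926). Equal radii place V and U the same way about C: V = C + 6.9·n = (18.955, -46.780), U = C − 6.9·n = (5.5762, -50.165). Then cos ∠UMF = MU·MF / (|MU||MF|), giving 74.570°.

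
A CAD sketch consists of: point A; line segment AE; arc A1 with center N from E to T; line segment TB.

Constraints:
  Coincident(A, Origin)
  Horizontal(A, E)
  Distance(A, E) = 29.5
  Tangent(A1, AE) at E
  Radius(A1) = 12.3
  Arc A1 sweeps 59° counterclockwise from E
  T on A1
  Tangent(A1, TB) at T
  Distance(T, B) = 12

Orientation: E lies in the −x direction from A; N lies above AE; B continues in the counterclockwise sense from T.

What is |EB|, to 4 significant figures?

23.32

On A1, E sits at bearing -90° from N; a 59° counterclockwise sweep puts T at bearing -31°, so T = N + 12.3·(cos -31°, sin -31°) = (-18.96, 5.965). A1 meets TB tangentially, so NT is at right angles to TB, so TB runs along (−sin -31°, cos -31°); with |TB| = 12.0, B = (-12.78, 16.25). Then |EB| = |B − E| = 23.32.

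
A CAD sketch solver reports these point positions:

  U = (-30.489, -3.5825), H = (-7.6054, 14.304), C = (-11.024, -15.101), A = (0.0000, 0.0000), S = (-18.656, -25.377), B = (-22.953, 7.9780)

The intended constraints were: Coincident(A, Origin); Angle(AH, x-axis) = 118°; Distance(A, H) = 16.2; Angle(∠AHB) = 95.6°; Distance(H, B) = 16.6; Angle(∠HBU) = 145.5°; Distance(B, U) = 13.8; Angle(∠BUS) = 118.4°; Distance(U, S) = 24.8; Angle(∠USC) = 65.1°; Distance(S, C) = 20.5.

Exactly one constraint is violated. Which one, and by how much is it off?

Distance(S, C) = 20.5 — off by 7.70.

A = (0.00, 0.00) ✓; AH at 118.0° ✓; |AH| = 16.20 ✓; ∠AHB = 95.60° ✓; |HB| = 16.60 ✓; ∠HBU = 145.5° ✓; |BU| = 13.80 ✓; ∠BUS = 118.4° ✓; |US| = 24.80 ✓; ∠USC = 65.10° ✓; |SC| = 12.80 ✗.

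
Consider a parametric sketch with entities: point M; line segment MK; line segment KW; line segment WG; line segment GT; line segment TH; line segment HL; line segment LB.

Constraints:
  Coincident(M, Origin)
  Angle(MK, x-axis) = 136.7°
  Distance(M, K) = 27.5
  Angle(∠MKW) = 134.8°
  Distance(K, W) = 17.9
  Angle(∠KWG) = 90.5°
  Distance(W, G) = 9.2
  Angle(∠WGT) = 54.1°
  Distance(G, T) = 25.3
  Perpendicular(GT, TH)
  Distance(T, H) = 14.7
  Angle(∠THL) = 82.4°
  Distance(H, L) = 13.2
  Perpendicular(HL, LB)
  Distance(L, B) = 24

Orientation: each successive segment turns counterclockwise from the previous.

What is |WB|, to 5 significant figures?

20.841

M is at the origin; MK runs at 136.7° with length 27.5, so K = (-20.014, 18.860). ∠MKW = 134.8° gives KW at -178.10° from the x-axis; with |KW| = 17.9, W = (-37.904, 18.267). ∠KWG = 90.5° gives WG at -88.600° from the x-axis; with |WG| = 9.2, G = (-37.679, 9.0693). ∠WGT = 54.1° gives GT at 37.300° from the x-axis; with |GT| = 25.3, T = (-17.554, 24.401). GT ⟂ TH, so TH runs at 127.30°; with |TH| = 14.7, H = (-26.462, 36.094). ∠THL = 82.4° gives HL at -135.10° from the x-axis; with |HL| = 13.2, L = (-35.812, 26.777). HL ⟂ LB, so LB runs at -45.100°; with |LB| = 24.0, B = (-18.871, 9.7766). Then |WB| = |B − W| = 20.841.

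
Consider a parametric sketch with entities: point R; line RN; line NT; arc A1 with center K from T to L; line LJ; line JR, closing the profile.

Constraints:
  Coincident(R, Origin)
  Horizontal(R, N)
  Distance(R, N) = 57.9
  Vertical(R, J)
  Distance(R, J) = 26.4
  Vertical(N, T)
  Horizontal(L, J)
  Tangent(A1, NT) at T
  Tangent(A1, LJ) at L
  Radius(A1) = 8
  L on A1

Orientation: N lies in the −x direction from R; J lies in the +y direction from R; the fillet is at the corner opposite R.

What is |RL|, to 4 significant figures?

56.45

R is at the origin; R and N share the same y with |RN| = 57.9 and N on the −x side, so N = (-57.90, 0.000). R and J share the same x with |RJ| = 26.4 and J on the +y side, so J = (0.000, 26.40). The virtual corner opposite R is at (-57.90, 26.40). The tangent condition forces KT to be normal to NT and A1 meets LJ tangentially, so KL is at right angles to LJ, with radius 8.0, so the center K sits 8.0 in from both sides at K = (-49.90, 18.40). That places the tangent points at T = (-57.90, 18.40) on NT and L = (-49.90, 26.40) on LJ. Then |RL| = |L − R| = 56.45.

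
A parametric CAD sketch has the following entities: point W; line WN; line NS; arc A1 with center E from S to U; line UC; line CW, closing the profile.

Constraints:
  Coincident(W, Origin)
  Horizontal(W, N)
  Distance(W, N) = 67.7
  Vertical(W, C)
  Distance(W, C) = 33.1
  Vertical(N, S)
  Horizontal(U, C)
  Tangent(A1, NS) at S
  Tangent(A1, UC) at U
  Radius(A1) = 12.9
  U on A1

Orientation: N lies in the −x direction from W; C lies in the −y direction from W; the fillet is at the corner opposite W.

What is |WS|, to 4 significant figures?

70.65

W is at the origin; WN is horizontal with |WN| = 67.7 and N on the −x side, so N = (-67.70, 0.000). W and C share the same x with |WC| = 33.1 and C on the −y side, so C = (0.000, -33.10). The virtual corner opposite W is at (-67.70, -33.10). Tangency of A1 to NS means the radius ES is perpendicular to NS and the tangent condition forces EU to be normal to UC, with radius 12.9, so the center E sits 12.9 in from both sides at E = (-54.80, -20.20). That places the tangent points at S = (-67.70, -20.20) on NS and U = (-54.80, -33.10) on UC. Then |WS| = |S − W| = 70.65.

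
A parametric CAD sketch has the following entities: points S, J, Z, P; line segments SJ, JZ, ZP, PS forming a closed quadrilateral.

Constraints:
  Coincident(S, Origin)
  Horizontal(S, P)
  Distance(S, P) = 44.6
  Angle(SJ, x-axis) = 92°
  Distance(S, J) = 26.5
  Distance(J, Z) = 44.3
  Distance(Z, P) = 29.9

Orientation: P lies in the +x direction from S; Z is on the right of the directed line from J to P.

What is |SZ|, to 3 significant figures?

22.5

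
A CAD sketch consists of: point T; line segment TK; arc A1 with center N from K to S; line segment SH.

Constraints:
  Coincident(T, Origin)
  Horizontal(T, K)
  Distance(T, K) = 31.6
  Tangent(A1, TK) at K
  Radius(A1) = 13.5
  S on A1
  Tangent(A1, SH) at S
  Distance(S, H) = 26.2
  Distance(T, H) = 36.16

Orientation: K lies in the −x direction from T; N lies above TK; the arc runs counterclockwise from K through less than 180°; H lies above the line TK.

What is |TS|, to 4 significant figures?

20.98

T is at the origin; TK is horizontal with |TK| = 31.6 and K on the −x side, so K = (-31.60, 0.000). A1 meets TK tangentially, so NK is at right angles to TK, so N = K + (0, 13.5) = (-31.60, 13.50). Since NS ⟂ SH (tangency), |NH| = √(13.5² + 26.2²) = 29.47 regardless of where S sits on A1. So H lies on both circle(T, 36.16) and circle(N, 29.47); the above-TK intersection is H = (-10.90, 34.48). S is the foot of the tangent from H: S = (-18.71, 9.472).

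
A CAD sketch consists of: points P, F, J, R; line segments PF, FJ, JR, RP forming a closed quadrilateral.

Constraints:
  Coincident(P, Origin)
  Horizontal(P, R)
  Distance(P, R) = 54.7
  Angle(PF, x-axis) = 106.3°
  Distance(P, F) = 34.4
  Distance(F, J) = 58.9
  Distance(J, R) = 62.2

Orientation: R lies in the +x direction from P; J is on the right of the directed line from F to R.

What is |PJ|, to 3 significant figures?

25.5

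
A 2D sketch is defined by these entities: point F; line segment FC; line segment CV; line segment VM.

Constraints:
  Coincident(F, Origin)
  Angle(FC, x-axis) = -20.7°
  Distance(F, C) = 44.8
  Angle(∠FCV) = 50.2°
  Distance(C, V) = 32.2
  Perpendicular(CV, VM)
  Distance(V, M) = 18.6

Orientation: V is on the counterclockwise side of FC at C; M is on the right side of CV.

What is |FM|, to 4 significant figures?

53.14

F is at the origin; FC runs at -20.7° with length 44.8, so C = 44.8·(cos -20.7°, sin -20.7°) = (41.91, -15.84). ∠FCV = 50.2°, so CV runs at -20.7° + (180° − 50.2°) = 109.1° from the x-axis; with |CV| = 32.2, V = C + 32.2·(cos 109.1°, sin 109.1°) = (31.37, 14.59). CV is perpendicular to VM; with |VM| = 18.6 on the right of CV, M = V + 18.6·(0.9449, 0.3272) = (48.95, 20.68). Then |FM| = |M − F| = 53.14.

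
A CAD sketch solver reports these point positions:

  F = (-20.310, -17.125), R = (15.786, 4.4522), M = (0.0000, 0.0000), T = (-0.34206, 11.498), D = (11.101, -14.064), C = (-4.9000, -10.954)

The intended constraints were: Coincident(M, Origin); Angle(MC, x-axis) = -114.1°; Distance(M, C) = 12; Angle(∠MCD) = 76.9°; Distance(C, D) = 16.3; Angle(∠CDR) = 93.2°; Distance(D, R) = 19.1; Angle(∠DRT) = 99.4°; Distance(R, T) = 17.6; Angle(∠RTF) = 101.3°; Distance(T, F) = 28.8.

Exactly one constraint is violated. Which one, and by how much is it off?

Distance(T, F) = 28.8 — off by 6.10.

M = (0.00, 0.00) ✓; MC at -114.1° ✓; |MC| = 12.00 ✓; ∠MCD = 76.90° ✓; |CD| = 16.30 ✓; ∠CDR = 93.20° ✓; |DR| = 19.10 ✓; ∠DRT = 99.40° ✓; |RT| = 17.60 ✓; ∠RTF = 101.3° ✓; |TF| = 34.90 ✗.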